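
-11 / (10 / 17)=-187 / 10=-18.70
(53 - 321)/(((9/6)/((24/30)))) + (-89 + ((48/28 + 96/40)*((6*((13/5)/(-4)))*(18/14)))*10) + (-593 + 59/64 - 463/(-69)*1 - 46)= -1069.60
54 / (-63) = -0.86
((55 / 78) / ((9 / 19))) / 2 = 1045 / 1404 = 0.74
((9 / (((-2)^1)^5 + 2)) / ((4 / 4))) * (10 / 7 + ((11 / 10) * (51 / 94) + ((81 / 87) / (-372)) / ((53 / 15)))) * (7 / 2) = -952154241 / 447881800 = -2.13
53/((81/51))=901/27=33.37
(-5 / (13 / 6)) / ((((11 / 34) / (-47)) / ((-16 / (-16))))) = 47940 / 143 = 335.24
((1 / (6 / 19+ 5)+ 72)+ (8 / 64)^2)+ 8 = 518437 / 6464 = 80.20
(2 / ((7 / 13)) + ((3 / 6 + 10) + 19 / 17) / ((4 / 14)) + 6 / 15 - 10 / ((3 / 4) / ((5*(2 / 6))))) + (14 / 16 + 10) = 1432091 / 42840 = 33.43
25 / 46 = 0.54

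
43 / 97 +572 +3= 55818 / 97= 575.44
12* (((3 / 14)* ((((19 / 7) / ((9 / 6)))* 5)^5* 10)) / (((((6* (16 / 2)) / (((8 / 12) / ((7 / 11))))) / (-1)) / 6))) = -13618544500000 / 66706983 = -204154.71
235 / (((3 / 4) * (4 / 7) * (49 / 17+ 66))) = 7.96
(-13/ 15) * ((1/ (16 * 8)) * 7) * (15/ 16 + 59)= -87269/ 30720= -2.84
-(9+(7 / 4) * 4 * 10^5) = -700009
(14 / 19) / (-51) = -14 / 969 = -0.01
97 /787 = 0.12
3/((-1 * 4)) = -3/4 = -0.75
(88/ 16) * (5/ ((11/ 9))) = 45/ 2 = 22.50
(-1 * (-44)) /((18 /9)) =22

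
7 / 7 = 1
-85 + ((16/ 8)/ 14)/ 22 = -84.99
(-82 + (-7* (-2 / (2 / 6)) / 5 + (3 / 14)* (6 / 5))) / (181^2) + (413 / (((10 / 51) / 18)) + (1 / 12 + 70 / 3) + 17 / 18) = 37937.76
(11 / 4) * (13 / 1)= 143 / 4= 35.75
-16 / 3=-5.33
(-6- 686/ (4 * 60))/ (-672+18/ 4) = 0.01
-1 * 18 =-18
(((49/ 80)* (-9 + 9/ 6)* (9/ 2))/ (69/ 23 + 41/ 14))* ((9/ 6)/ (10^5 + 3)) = -27783/ 531215936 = -0.00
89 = 89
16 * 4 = 64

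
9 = 9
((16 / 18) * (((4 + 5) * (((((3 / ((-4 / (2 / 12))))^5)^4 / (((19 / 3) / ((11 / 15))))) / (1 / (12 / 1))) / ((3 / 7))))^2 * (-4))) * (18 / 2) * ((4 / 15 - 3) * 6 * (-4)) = -19690209 / 14643899733836506046089915428503552000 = -0.00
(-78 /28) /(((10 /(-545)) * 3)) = 1417 /28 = 50.61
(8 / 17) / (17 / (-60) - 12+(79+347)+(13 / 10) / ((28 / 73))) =6720 / 5956273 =0.00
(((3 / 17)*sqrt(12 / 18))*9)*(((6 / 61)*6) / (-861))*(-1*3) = 324*sqrt(6) / 297619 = 0.00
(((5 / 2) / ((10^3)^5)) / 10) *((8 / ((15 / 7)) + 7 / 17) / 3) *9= 0.00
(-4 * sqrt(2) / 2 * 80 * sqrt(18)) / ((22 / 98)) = -47040 / 11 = -4276.36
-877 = -877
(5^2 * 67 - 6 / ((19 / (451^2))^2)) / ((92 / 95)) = -710043467.19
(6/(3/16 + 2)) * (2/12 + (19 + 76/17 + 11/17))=39632/595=66.61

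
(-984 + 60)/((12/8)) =-616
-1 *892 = -892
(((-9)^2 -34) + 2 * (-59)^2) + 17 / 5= 35062 / 5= 7012.40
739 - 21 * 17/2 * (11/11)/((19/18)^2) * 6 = -80225/361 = -222.23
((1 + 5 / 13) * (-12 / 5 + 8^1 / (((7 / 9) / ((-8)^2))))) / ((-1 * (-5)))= 413208 / 2275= 181.63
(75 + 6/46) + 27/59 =102573/1357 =75.59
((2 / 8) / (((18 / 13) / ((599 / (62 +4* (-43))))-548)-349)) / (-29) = 7787 / 810482604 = 0.00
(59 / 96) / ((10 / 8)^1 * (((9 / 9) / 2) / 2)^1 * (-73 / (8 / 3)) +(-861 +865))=-236 / 1749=-0.13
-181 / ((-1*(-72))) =-181 / 72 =-2.51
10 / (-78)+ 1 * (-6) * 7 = -1643 / 39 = -42.13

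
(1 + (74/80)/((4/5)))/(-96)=-23/1024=-0.02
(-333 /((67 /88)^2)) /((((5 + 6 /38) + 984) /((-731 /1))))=424.53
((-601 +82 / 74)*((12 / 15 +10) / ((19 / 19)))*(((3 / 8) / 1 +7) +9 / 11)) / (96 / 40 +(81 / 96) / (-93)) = -35719401312 / 1608871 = -22201.53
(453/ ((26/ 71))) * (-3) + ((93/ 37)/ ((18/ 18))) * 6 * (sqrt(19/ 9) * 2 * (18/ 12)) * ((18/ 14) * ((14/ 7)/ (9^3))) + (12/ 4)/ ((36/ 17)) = -578713/ 156 + 124 * sqrt(19)/ 2331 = -3709.47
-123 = -123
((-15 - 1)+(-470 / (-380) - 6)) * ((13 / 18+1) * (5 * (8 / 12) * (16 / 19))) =-326120 / 3249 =-100.38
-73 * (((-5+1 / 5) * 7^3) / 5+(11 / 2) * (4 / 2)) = 580861 / 25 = 23234.44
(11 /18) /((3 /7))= 77 /54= 1.43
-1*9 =-9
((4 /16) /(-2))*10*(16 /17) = -1.18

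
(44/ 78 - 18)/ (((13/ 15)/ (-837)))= 2845800/ 169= 16839.05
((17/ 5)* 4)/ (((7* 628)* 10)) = 17/ 54950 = 0.00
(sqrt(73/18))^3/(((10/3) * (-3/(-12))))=73 * sqrt(146)/90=9.80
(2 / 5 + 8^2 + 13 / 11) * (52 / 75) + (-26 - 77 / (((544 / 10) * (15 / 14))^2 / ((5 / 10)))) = 8907738589 / 457776000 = 19.46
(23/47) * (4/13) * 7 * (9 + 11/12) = 10.45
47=47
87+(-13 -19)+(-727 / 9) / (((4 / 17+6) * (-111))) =5836529 / 105894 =55.12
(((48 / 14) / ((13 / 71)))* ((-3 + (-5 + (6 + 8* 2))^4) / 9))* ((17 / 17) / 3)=47438224 / 819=57922.13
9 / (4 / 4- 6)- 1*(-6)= 21 / 5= 4.20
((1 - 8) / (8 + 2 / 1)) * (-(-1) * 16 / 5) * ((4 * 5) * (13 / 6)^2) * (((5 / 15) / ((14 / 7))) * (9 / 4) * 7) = -8281 / 15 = -552.07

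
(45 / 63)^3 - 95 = -32460 / 343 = -94.64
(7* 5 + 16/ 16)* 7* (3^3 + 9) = 9072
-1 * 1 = -1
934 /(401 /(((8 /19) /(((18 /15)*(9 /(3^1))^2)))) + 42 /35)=18680 /205737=0.09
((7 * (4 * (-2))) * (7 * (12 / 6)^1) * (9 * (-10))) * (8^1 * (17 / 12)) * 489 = 391043520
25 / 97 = 0.26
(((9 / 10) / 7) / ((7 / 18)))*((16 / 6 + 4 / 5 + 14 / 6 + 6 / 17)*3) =127089 / 20825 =6.10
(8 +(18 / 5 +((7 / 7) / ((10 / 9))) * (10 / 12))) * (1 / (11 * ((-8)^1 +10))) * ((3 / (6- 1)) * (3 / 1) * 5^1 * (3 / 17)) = 6669 / 7480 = 0.89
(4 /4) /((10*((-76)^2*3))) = 1 /173280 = 0.00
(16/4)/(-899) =-4/899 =-0.00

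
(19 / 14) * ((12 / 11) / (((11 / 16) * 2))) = 912 / 847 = 1.08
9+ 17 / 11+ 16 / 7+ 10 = 1758 / 77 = 22.83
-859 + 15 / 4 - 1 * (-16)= -3357 / 4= -839.25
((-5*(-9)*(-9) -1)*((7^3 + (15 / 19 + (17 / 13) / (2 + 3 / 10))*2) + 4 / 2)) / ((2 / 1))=-401001125 / 5681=-70586.36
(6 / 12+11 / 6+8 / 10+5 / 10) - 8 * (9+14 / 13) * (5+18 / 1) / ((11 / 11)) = -721703 / 390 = -1850.52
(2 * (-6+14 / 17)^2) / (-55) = -1408 / 1445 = -0.97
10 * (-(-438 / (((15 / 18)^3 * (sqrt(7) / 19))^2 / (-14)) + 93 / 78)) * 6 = -2301674769546 / 40625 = -56656609.71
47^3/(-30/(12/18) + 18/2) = -103823/36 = -2883.97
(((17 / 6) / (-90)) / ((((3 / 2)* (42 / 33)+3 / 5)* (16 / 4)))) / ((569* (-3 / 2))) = 187 / 50882256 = 0.00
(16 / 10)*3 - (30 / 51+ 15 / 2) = -559 / 170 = -3.29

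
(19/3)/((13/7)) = 133/39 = 3.41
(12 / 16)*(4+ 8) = 9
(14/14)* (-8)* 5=-40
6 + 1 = 7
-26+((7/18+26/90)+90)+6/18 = 5851/90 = 65.01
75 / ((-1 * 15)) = -5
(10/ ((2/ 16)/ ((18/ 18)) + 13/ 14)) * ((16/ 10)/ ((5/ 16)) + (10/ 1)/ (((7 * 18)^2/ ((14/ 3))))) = 3485648/ 71685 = 48.62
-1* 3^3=-27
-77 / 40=-1.92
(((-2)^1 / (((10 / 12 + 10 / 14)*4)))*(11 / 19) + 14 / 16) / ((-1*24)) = -6797 / 237120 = -0.03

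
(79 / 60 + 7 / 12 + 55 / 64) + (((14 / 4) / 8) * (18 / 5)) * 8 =15.36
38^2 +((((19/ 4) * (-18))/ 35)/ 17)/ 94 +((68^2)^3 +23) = 11059316770419089/ 111860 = 98867484091.00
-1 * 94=-94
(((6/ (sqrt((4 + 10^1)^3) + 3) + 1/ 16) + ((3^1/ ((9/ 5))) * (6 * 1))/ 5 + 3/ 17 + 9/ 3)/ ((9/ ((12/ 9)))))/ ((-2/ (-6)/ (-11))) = -14272423/ 557940 - 1232 * sqrt(14)/ 8205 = -26.14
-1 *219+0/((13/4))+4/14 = -1531/7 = -218.71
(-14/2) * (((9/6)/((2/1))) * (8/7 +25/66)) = -703/88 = -7.99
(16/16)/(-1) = -1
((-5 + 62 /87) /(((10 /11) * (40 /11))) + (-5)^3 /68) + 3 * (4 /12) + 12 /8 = -375761 /591600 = -0.64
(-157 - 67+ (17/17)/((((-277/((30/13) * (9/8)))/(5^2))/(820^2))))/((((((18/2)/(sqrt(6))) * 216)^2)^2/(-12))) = 142036031/29762158525632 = 0.00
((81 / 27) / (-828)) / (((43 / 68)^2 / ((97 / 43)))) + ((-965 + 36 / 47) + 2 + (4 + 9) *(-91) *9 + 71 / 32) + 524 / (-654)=-3479836477408359 / 299783369696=-11607.84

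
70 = 70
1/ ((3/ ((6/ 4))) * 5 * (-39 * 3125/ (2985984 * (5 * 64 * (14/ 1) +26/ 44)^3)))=-59582697539742625536/ 270359375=-220383323270.16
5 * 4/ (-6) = -10/ 3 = -3.33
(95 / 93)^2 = 9025 / 8649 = 1.04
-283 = -283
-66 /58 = -33 /29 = -1.14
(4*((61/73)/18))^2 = 14884/431649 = 0.03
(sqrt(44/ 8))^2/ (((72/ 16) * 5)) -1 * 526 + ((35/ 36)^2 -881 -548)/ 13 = -635.61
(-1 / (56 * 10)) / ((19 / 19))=-1 / 560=-0.00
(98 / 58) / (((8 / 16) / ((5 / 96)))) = 245 / 1392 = 0.18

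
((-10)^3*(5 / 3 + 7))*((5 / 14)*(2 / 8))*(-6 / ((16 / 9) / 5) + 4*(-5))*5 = 11984375 / 84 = 142671.13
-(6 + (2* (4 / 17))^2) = -1798 / 289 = -6.22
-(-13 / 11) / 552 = 13 / 6072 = 0.00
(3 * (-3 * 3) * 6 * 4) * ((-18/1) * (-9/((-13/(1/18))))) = 5832/13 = 448.62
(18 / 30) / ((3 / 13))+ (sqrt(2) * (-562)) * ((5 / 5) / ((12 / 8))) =13 / 5 - 1124 * sqrt(2) / 3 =-527.26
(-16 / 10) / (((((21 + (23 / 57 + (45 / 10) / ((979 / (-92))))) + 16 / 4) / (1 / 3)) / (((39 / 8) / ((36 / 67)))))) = -0.19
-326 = -326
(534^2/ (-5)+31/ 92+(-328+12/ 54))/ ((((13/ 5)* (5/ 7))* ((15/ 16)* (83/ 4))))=-2045850352/ 1288575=-1587.68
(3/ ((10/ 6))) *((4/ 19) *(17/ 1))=612/ 95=6.44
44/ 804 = 11/ 201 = 0.05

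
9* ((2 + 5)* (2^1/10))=63/5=12.60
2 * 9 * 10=180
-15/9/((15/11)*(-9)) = 11/81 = 0.14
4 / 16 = 1 / 4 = 0.25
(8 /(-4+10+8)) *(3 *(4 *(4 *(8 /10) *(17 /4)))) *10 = 6528 /7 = 932.57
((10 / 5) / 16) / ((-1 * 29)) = -1 / 232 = -0.00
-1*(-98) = 98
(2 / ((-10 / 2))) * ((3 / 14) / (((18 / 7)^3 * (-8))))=49 / 77760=0.00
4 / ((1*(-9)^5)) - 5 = -5.00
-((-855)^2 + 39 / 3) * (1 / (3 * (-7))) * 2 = 69622.67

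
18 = 18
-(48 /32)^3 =-27 /8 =-3.38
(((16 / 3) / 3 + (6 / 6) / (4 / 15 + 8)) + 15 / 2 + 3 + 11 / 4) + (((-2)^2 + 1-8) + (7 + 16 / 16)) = 11243 / 558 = 20.15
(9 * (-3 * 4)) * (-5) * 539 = 291060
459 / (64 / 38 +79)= 2907 / 511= 5.69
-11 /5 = -2.20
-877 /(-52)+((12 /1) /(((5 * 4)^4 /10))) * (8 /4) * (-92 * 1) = 27182 /1625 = 16.73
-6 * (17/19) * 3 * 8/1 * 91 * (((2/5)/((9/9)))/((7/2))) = -127296/95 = -1339.96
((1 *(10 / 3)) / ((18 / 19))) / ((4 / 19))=1805 / 108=16.71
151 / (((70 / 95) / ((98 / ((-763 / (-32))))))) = 842.28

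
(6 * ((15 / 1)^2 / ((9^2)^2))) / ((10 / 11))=55 / 243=0.23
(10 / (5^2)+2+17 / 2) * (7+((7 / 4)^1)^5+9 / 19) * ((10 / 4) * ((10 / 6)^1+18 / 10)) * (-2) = -658537997 / 145920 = -4513.01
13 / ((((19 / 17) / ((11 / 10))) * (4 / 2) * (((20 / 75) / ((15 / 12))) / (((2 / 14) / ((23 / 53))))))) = 1932645 / 195776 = 9.87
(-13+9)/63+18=1130/63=17.94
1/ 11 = 0.09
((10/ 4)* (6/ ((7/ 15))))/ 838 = 225/ 5866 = 0.04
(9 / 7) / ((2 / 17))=153 / 14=10.93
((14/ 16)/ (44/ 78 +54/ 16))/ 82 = 273/ 100778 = 0.00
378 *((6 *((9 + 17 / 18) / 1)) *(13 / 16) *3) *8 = 439803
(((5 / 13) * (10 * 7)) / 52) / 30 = 35 / 2028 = 0.02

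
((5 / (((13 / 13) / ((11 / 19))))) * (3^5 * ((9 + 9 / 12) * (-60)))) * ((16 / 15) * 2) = -16679520 / 19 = -877869.47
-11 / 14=-0.79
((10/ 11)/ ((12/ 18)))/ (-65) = -3/ 143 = -0.02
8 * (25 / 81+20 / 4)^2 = 1479200 / 6561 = 225.45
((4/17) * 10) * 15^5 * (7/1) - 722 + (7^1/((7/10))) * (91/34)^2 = 7228874089/578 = 12506702.58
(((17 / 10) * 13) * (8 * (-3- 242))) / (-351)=3332 / 27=123.41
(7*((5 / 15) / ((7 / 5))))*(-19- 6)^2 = 3125 / 3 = 1041.67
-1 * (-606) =606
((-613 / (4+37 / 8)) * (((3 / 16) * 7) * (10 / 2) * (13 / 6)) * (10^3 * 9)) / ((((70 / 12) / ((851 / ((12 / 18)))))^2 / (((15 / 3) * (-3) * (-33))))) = -1509095026617750 / 7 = -215585003802535.71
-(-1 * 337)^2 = -113569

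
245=245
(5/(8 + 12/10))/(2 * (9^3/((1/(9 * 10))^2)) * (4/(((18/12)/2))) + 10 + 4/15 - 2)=375/43460069704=0.00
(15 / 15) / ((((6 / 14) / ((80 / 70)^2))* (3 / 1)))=64 / 63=1.02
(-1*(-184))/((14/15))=197.14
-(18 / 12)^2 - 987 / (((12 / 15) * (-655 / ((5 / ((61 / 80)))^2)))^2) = -8455276296609 / 950433909604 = -8.90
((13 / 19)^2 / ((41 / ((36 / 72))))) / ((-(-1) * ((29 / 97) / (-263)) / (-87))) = 12934077 / 29602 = 436.93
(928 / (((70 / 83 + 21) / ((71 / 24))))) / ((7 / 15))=3417940 / 12691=269.32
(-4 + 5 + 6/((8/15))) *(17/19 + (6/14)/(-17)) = 6881/646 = 10.65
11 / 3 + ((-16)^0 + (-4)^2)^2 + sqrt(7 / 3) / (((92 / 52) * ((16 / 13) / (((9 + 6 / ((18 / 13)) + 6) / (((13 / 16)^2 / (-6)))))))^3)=878 / 3 - 6393430016 * sqrt(21) / 36501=-802380.60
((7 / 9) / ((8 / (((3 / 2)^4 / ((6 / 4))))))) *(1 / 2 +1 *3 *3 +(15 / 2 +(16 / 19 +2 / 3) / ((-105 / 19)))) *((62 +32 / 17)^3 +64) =843789836659 / 589560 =1431219.62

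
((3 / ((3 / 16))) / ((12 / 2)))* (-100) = -800 / 3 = -266.67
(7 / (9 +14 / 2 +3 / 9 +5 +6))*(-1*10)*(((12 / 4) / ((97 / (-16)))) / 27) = 560 / 11931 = 0.05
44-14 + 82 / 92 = 1421 / 46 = 30.89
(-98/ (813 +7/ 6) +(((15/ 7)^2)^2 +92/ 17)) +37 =12636678814/ 199391045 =63.38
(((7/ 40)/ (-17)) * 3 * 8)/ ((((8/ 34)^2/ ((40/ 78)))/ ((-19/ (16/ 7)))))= 15827/ 832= 19.02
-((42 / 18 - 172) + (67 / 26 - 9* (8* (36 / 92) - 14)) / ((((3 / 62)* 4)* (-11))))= 8557675 / 39468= 216.83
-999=-999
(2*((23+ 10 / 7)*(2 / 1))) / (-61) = -1.60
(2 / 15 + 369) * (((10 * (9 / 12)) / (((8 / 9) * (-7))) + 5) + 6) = 867727 / 240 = 3615.53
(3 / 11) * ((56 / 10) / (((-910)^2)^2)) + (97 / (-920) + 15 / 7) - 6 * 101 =-37422956008562987 / 61962375475000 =-603.96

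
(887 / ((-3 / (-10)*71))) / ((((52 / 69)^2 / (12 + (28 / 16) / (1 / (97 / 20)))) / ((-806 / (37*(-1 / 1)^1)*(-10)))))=-357611271105 / 1092832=-327233.53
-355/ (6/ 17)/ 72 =-6035/ 432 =-13.97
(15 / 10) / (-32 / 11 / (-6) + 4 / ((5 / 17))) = 495 / 4648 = 0.11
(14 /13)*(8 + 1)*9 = 87.23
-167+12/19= -3161/19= -166.37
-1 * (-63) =63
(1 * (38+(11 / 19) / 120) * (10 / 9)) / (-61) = -86651 / 125172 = -0.69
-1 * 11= -11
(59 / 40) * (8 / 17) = 59 / 85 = 0.69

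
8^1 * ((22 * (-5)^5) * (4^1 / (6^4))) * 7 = -962500 / 81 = -11882.72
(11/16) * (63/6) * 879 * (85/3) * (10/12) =9588425/64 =149819.14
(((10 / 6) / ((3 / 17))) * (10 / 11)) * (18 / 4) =425 / 11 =38.64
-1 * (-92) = 92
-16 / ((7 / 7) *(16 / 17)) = -17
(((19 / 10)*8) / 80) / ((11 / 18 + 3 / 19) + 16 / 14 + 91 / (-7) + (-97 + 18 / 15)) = -0.00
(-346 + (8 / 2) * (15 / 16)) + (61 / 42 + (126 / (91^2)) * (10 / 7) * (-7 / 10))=-4838179 / 14196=-340.81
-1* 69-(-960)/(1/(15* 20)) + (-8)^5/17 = 4862059/17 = 286003.47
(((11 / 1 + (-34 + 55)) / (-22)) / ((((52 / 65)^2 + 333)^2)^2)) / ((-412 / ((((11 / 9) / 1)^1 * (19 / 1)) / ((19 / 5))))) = 7812500 / 4486960216844324847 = 0.00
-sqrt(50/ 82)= -5 * sqrt(41)/ 41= -0.78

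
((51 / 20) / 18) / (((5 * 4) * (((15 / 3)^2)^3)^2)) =17 / 585937500000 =0.00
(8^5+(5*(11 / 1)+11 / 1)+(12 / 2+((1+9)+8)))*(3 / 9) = 32858 / 3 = 10952.67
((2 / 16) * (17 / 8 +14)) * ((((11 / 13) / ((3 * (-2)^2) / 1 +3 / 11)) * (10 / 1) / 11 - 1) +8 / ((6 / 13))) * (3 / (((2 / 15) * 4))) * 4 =1237325 / 1664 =743.58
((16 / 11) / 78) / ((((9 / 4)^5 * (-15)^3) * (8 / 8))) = -8192 / 85495570875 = -0.00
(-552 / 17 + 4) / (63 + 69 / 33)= -0.44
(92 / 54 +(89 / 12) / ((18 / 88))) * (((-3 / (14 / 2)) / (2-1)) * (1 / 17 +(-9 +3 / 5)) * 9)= 145345 / 119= 1221.39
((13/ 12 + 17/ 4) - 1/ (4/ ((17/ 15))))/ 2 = 101/ 40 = 2.52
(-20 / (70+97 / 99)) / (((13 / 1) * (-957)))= 60 / 2649179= 0.00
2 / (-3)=-2 / 3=-0.67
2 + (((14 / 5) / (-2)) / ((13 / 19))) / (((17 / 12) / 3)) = -2578 / 1105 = -2.33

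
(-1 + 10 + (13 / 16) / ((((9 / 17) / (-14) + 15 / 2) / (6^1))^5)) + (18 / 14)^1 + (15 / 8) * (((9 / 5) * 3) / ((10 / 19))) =1184836677619489 / 39764598702080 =29.80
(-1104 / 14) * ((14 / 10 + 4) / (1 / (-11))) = 163944 / 35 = 4684.11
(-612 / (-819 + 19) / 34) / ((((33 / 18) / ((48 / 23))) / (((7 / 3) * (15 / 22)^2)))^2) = 32148900 / 937155769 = 0.03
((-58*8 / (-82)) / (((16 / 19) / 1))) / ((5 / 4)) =1102 / 205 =5.38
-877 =-877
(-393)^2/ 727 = 154449/ 727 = 212.45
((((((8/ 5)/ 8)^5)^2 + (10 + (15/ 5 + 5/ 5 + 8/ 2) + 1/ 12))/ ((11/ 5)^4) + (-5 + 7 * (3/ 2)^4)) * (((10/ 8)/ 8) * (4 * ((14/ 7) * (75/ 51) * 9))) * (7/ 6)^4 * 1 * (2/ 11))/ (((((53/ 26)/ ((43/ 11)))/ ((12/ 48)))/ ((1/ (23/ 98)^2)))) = 48016044047941815209/ 31719218632992000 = 1513.78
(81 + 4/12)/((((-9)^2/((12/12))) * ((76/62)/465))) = 586210/1539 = 380.90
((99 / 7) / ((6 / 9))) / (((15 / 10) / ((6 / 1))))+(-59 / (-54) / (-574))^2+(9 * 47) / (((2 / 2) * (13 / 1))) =1466244871957 / 12489776208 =117.40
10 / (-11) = -10 / 11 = -0.91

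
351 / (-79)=-351 / 79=-4.44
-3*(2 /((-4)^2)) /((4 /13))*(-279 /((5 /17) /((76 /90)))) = 390507 /400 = 976.27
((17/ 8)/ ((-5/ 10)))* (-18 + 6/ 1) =51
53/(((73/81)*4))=4293/292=14.70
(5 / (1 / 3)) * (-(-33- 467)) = 7500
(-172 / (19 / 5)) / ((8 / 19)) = -215 / 2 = -107.50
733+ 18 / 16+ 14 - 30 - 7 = 5689 / 8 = 711.12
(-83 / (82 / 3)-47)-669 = -58961 / 82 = -719.04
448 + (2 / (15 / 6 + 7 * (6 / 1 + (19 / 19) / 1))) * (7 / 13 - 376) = 580348 / 1339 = 433.42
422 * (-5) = -2110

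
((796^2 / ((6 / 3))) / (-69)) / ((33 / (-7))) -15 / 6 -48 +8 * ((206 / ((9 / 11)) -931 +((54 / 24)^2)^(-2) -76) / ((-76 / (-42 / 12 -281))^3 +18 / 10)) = -579899524395124135 / 241850667803382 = -2397.76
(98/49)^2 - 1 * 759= -755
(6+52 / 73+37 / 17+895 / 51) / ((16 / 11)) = 270677 / 14892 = 18.18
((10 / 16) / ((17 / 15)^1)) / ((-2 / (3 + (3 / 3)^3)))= -75 / 68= -1.10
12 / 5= 2.40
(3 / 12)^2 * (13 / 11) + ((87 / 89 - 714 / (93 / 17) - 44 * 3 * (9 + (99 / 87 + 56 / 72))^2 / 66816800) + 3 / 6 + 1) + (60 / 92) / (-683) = -46280997539611270451977 / 361666565626579210800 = -127.97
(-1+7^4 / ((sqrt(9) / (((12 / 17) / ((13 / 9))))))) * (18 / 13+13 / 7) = 25433425 / 20111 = 1264.65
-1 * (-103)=103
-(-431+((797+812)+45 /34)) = -40097 /34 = -1179.32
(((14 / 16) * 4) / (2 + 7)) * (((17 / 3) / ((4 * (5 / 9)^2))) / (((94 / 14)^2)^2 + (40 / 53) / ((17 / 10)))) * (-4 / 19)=-772298457 / 4177675331950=-0.00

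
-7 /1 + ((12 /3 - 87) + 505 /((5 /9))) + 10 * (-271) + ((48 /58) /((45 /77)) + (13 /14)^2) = -1888.72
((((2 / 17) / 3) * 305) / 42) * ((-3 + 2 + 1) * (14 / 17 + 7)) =0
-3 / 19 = -0.16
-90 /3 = -30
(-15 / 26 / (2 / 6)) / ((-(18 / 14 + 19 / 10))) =1575 / 2899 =0.54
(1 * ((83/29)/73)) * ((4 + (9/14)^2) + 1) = 88063/414932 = 0.21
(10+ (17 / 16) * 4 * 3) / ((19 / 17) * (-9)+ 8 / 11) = -17017 / 6980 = -2.44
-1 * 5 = -5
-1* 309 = -309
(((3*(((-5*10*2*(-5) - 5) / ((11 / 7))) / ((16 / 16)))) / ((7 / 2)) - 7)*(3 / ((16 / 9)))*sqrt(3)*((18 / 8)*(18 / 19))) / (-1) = -575181*sqrt(3) / 608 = -1638.56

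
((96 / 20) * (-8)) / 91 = -192 / 455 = -0.42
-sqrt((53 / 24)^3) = -53 * sqrt(318) / 288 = -3.28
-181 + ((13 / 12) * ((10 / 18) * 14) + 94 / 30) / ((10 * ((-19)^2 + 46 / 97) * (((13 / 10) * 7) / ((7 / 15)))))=-334137815213 / 1846066950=-181.00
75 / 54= 25 / 18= 1.39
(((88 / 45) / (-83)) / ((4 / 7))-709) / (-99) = 2648269 / 369765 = 7.16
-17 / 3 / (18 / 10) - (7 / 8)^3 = -52781 / 13824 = -3.82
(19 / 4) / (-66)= -19 / 264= -0.07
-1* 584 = -584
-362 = -362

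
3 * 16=48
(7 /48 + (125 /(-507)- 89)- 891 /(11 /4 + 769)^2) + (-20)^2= 296711115023 /954368688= 310.90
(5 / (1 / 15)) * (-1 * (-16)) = 1200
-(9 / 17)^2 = -0.28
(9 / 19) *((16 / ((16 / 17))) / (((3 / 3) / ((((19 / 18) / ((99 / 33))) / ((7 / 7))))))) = 17 / 6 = 2.83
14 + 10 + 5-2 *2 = 25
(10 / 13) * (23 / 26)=0.68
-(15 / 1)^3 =-3375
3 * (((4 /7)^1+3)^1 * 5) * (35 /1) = 1875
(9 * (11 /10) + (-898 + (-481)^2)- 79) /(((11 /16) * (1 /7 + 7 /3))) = 8796858 /65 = 135336.28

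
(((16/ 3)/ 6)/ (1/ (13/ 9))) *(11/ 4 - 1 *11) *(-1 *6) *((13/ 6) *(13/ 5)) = 48334/ 135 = 358.03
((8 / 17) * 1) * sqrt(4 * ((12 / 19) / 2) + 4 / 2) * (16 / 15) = 128 * sqrt(1178) / 4845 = 0.91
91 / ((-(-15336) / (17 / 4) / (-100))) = -2.52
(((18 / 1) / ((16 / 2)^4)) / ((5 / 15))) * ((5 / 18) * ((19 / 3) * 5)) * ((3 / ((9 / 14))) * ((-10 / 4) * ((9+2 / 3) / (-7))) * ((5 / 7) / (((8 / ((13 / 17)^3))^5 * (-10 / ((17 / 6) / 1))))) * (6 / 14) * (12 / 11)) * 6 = -3525428381345500888375 / 6090508473459639002630979584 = -0.00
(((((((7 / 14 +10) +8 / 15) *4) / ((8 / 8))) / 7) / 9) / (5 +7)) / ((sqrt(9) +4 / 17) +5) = 5627 / 793800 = 0.01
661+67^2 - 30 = 5120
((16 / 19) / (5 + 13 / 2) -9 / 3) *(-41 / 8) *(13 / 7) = 681707 / 24472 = 27.86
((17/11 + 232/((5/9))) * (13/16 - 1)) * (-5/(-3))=-23053/176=-130.98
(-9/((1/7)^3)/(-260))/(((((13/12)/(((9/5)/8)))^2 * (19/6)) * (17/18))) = 0.17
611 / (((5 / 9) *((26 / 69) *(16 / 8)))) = 29187 / 20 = 1459.35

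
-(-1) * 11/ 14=11/ 14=0.79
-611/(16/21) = -12831/16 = -801.94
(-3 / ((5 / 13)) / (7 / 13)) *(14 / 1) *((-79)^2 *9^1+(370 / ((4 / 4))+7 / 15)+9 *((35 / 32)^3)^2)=-11469328.62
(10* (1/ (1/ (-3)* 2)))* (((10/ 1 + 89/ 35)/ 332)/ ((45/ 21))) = -439/ 1660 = -0.26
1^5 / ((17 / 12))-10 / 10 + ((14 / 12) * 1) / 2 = 59 / 204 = 0.29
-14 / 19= -0.74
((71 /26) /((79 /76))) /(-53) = -2698 /54431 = -0.05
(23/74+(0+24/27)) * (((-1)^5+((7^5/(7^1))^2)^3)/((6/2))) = 8504077992948475839200/111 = 76613315251788070623.42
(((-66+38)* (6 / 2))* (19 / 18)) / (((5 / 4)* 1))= -1064 / 15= -70.93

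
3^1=3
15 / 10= 3 / 2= 1.50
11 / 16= 0.69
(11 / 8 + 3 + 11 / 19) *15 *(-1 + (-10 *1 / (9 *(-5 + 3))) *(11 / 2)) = 152.75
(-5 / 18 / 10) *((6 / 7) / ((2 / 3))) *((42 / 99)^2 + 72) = -19651 / 7623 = -2.58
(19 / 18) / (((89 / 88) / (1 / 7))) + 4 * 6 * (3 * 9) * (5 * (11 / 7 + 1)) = 46715156 / 5607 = 8331.58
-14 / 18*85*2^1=-1190 / 9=-132.22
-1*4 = -4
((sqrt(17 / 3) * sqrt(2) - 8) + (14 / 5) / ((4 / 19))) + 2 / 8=sqrt(102) / 3 + 111 / 20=8.92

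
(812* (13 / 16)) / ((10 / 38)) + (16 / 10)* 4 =50269 / 20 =2513.45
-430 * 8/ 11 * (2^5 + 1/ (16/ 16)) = -10320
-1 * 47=-47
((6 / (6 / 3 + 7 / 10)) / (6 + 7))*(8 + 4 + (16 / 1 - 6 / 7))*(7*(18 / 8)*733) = 696350 / 13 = 53565.38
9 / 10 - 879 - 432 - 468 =-17781 / 10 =-1778.10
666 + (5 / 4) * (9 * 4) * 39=2421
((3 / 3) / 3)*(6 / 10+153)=256 / 5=51.20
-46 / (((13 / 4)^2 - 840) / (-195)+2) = -143520 / 19511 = -7.36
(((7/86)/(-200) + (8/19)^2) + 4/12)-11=-195399581/18627600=-10.49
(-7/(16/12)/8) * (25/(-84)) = 25/128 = 0.20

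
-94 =-94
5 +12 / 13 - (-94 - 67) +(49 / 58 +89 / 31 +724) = 20911289 / 23374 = 894.64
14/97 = 0.14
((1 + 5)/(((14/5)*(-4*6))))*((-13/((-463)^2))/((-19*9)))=-65/2052797544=-0.00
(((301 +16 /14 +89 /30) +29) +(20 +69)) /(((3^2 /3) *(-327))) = -88853 /206010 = -0.43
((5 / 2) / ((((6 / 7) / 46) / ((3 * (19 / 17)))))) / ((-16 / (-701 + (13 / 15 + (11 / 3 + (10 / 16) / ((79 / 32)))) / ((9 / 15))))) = 7536443005 / 386784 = 19484.89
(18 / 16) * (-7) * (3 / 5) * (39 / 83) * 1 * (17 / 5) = -125307 / 16600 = -7.55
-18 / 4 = -9 / 2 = -4.50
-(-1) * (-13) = -13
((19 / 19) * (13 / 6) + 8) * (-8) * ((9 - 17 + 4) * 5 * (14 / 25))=13664 / 15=910.93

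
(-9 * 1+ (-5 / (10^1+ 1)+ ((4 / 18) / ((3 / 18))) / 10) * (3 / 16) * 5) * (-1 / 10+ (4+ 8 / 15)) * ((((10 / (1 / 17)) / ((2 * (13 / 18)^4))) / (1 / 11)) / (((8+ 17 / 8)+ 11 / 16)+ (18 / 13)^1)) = -64757192472 / 5573789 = -11618.16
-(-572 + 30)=542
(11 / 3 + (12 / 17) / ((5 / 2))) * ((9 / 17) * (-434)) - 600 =-2178114 / 1445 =-1507.35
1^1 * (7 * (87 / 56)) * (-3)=-32.62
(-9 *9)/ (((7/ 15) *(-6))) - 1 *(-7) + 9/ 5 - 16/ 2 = 2081/ 70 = 29.73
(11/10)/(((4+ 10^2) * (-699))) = -11/726960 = -0.00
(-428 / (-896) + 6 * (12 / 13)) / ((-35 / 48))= -52557 / 6370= -8.25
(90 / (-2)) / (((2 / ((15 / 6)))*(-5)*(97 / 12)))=1.39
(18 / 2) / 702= 1 / 78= 0.01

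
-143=-143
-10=-10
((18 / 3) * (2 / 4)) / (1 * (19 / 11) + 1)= 11 / 10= 1.10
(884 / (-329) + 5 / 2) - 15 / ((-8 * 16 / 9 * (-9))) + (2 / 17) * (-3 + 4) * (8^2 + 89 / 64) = 7.39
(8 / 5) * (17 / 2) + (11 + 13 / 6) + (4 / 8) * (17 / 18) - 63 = -6437 / 180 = -35.76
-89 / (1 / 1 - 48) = 89 / 47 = 1.89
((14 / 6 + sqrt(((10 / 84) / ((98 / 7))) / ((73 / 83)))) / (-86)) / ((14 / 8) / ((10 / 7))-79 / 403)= -56420 / 2139723-4030 * sqrt(90885) / 1093398453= -0.03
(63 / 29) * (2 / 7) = 18 / 29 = 0.62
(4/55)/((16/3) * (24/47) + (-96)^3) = -47/571758880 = -0.00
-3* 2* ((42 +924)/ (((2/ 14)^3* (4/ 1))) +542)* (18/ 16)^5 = -29539793691/ 32768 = -901482.96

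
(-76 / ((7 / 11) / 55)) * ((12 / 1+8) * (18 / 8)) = -2069100 / 7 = -295585.71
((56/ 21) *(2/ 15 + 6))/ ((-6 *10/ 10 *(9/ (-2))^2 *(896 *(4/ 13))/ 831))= -82823/ 204120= -0.41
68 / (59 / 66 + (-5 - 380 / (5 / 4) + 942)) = 264 / 2461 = 0.11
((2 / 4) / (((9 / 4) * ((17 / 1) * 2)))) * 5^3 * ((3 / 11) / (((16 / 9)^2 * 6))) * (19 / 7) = 21375 / 670208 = 0.03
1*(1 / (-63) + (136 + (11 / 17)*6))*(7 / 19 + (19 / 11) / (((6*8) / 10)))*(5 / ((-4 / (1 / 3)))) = -2736042205 / 64465632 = -42.44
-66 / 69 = -22 / 23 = -0.96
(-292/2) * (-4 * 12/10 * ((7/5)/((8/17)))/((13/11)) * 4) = 2293368/325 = 7056.52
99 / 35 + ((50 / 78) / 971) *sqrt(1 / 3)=25 *sqrt(3) / 113607 + 99 / 35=2.83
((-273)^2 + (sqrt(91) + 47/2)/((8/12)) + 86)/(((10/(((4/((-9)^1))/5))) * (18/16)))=-1194404/2025 - 8 * sqrt(91)/675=-589.94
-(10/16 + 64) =-517/8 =-64.62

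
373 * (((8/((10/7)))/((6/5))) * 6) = 10444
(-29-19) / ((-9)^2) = -16 / 27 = -0.59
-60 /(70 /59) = -354 /7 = -50.57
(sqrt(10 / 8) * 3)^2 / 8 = 45 / 32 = 1.41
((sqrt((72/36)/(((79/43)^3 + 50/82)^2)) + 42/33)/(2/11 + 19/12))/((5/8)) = 573722512 * sqrt(2)/4310941535 + 1344/1165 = 1.34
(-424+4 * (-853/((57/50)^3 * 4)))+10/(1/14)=-159219812/185193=-859.75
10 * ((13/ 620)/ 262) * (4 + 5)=117/ 16244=0.01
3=3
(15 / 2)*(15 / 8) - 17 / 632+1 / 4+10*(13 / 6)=136331 / 3792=35.95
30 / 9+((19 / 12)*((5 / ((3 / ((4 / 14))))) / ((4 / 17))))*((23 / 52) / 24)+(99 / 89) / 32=191852809 / 55980288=3.43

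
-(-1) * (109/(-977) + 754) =736549/977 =753.89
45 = 45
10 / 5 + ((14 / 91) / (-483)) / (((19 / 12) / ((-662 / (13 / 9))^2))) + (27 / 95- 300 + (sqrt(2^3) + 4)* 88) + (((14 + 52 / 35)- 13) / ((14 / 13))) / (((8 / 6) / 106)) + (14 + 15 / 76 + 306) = 176* sqrt(2) + 242619640429 / 470443610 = 764.63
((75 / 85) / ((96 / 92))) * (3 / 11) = 345 / 1496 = 0.23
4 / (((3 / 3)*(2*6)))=1 / 3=0.33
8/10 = 4/5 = 0.80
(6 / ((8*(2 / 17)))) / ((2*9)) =17 / 48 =0.35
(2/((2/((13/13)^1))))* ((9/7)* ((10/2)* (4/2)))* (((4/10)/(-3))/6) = -2/7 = -0.29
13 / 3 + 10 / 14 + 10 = 316 / 21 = 15.05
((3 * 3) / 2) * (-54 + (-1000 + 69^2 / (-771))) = -2452185 / 514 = -4770.79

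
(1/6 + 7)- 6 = 7/6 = 1.17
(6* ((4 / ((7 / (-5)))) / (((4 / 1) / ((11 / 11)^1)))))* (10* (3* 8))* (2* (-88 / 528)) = 2400 / 7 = 342.86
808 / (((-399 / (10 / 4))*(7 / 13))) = -26260 / 2793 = -9.40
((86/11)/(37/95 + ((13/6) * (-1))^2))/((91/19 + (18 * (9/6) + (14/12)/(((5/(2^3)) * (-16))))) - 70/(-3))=0.03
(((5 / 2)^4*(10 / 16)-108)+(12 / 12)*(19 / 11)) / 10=-115257 / 14080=-8.19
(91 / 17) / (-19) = -91 / 323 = -0.28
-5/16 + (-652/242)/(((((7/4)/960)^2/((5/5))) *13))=-76913434985/1233232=-62367.37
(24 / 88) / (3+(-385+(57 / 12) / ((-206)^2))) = -169744 / 237754693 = -0.00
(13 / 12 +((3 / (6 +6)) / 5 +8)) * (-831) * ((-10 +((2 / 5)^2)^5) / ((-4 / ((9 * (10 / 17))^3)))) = -5403228694009092 / 1919140625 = -2815441.78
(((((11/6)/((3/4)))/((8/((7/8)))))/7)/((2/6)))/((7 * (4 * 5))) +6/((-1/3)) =-241909/13440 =-18.00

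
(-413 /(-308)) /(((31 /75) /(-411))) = -1333.34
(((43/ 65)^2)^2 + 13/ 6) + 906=97288568431/ 107103750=908.36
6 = 6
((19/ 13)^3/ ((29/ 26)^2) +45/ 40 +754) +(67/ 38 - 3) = 1256993675/ 1661816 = 756.40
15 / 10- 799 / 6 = -395 / 3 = -131.67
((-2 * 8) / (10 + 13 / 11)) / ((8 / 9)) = -66 / 41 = -1.61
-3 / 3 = -1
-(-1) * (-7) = -7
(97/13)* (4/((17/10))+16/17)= 5432/221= 24.58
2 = 2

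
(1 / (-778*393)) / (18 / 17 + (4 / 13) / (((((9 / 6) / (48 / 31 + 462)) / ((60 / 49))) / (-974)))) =335699 / 11639993064778116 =0.00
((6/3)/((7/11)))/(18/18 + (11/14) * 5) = 44/69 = 0.64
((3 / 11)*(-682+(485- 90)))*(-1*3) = 2583 / 11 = 234.82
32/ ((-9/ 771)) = -8224/ 3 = -2741.33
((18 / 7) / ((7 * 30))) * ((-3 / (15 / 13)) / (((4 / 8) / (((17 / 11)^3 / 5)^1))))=-383214 / 8152375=-0.05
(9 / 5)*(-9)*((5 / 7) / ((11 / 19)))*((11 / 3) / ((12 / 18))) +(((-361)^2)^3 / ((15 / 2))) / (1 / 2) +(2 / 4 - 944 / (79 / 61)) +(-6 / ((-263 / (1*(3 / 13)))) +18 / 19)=318039480811443401587802 / 538851495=590217311750138.88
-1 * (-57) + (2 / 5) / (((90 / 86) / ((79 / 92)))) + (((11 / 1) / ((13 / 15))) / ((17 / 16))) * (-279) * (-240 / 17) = 1831844244679 / 38884950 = 47109.34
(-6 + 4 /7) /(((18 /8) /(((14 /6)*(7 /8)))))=-4.93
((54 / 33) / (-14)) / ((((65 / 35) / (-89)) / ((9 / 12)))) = 2403 / 572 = 4.20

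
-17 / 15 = -1.13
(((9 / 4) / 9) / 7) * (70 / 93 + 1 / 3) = 101 / 2604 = 0.04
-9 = -9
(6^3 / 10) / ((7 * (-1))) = -108 / 35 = -3.09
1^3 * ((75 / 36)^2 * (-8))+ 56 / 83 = -50867 / 1494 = -34.05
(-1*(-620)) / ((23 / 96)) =59520 / 23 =2587.83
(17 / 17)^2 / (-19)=-1 / 19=-0.05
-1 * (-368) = 368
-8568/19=-450.95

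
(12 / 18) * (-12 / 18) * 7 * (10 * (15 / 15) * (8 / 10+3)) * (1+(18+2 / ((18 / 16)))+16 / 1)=-352184 / 81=-4347.95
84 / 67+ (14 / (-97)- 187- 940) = -7317163 / 6499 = -1125.89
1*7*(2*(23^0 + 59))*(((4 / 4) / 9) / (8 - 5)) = 280 / 9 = 31.11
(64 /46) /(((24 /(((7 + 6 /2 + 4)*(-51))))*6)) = -476 /69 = -6.90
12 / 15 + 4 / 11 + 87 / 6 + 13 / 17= 30721 / 1870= 16.43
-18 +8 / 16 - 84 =-101.50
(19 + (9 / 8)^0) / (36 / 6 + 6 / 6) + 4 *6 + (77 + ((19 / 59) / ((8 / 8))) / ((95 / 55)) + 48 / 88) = 475148 / 4543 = 104.59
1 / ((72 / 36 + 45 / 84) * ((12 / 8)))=56 / 213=0.26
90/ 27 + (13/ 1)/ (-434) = 4301/ 1302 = 3.30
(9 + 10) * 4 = 76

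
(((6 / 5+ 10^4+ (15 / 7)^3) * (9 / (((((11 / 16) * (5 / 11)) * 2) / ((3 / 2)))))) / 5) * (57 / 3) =35230650516 / 42875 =821706.13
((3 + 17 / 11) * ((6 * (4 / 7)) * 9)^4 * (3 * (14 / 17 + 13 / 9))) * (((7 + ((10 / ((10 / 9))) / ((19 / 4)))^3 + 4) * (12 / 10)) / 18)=102479127196262400 / 3079601833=33276745.75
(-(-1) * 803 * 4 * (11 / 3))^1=35332 / 3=11777.33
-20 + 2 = -18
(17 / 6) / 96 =0.03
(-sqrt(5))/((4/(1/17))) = -sqrt(5)/68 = -0.03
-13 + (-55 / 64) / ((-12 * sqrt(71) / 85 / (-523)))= -2445025 * sqrt(71) / 54528 - 13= -390.83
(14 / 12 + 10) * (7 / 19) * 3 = 469 / 38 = 12.34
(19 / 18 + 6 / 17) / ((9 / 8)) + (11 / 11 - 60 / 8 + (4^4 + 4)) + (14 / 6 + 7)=727291 / 2754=264.09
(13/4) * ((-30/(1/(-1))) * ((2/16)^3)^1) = 0.19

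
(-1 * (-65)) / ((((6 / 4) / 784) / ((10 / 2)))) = 509600 / 3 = 169866.67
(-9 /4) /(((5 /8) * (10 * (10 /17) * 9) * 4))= -17 /1000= -0.02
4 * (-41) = -164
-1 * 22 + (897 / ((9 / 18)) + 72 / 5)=8932 / 5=1786.40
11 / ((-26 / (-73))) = 803 / 26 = 30.88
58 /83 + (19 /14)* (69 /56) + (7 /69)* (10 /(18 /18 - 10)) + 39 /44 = 1397810087 /444506832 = 3.14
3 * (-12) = -36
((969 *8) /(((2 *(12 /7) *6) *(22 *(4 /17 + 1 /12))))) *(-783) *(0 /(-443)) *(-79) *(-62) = 0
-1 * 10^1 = -10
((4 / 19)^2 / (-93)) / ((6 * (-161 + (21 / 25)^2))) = 625 / 1261304037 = 0.00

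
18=18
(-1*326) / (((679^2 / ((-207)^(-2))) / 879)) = -95518 / 6585048603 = -0.00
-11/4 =-2.75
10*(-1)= -10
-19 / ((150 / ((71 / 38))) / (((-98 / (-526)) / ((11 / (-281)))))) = 977599 / 867900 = 1.13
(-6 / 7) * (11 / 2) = -33 / 7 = -4.71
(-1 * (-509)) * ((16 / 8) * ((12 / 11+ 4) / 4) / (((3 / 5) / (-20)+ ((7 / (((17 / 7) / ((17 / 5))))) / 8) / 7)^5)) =4560640000000000 / 225622639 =20213574.40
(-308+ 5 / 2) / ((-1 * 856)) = 611 / 1712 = 0.36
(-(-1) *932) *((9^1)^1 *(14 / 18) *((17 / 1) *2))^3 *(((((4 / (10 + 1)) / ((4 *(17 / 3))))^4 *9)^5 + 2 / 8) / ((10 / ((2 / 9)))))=1748123692110688582761792074151803550538660843990744 / 25043664689641920285819721230978945923665965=69803030.58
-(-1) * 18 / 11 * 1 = 18 / 11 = 1.64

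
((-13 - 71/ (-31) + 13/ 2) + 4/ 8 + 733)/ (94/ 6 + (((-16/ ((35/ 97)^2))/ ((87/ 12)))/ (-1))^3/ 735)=248330743419071250000/ 7591031059030827227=32.71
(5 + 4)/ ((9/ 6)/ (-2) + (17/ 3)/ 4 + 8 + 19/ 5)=0.72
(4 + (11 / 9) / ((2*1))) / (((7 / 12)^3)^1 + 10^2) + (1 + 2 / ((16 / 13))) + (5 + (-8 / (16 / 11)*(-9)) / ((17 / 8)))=729149963 / 23547448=30.97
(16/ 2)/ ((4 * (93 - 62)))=0.06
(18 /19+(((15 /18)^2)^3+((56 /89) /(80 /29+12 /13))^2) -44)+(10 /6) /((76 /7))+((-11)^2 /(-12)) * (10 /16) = -41290480417108871 /845473628949696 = -48.84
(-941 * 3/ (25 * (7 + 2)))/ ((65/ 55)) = -10351/ 975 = -10.62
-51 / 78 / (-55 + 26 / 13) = 17 / 1378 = 0.01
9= 9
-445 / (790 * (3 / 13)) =-1157 / 474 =-2.44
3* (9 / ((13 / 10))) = 270 / 13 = 20.77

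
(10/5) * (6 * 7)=84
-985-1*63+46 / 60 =-31417 / 30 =-1047.23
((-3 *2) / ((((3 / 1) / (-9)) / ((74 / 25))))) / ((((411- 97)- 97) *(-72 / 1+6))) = -222 / 59675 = -0.00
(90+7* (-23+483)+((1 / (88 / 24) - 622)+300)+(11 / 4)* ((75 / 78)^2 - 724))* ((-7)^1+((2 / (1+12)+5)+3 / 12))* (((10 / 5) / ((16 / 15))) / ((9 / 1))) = -332.47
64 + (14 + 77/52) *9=10573/52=203.33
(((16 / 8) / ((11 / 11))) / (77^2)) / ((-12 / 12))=-2 / 5929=-0.00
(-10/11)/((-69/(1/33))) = 10/25047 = 0.00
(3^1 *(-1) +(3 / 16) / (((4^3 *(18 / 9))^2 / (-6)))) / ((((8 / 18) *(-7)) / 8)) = 505575 / 65536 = 7.71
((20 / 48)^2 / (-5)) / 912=-0.00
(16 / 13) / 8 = 2 / 13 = 0.15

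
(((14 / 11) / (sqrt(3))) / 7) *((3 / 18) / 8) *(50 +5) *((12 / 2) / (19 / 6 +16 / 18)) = 15 *sqrt(3) / 146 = 0.18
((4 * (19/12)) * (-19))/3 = -361/9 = -40.11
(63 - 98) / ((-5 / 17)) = 119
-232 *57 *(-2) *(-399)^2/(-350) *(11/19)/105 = -8291448/125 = -66331.58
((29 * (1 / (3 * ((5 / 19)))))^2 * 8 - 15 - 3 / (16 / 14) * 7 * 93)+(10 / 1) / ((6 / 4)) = 16339489 / 1800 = 9077.49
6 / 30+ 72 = 361 / 5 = 72.20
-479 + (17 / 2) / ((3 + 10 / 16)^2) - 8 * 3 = -422479 / 841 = -502.35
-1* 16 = -16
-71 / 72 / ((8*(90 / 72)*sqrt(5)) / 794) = -28187*sqrt(5) / 1800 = -35.02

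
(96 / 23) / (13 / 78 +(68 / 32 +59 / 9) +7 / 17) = 117504 / 260659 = 0.45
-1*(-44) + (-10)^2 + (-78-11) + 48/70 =1949/35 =55.69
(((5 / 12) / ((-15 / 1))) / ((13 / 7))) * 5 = -0.07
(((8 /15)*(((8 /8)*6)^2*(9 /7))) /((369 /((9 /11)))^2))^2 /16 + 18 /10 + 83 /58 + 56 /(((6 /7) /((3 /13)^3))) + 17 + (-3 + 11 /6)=192455354057355437129 /9687050543911015275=19.87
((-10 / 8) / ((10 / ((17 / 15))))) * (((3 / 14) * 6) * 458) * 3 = -250.26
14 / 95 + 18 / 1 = 1724 / 95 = 18.15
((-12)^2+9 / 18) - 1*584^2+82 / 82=-681821 / 2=-340910.50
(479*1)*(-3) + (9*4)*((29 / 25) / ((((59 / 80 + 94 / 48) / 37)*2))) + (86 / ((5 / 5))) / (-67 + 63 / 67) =-8245271734 / 7159055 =-1151.73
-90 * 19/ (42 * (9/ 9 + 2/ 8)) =-228/ 7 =-32.57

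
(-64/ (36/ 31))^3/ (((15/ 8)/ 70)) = -13666680832/ 2187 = -6249053.88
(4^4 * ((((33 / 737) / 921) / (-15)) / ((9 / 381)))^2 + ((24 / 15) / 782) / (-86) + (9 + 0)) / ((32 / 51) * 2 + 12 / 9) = 129639751786489027 / 37282098710943900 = 3.48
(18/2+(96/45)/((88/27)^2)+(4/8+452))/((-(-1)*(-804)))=-279329/486420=-0.57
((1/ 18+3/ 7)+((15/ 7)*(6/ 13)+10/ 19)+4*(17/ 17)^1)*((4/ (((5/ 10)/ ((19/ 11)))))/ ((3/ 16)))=11949760/ 27027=442.14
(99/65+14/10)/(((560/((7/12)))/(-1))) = -19/6240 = -0.00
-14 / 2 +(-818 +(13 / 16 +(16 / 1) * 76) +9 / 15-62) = 26433 / 80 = 330.41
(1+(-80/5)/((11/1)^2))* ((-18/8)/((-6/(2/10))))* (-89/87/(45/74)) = -23051/210540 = -0.11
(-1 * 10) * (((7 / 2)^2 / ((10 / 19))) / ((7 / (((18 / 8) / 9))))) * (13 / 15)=-1729 / 240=-7.20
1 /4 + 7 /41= 69 /164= 0.42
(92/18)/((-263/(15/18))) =-115/7101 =-0.02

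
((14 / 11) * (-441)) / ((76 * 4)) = -3087 / 1672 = -1.85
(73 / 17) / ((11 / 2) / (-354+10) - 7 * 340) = -50224 / 27836667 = -0.00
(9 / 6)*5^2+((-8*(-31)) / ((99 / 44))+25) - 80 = 1669 / 18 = 92.72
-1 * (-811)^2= -657721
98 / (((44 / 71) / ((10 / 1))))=17395 / 11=1581.36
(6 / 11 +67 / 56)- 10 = -5087 / 616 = -8.26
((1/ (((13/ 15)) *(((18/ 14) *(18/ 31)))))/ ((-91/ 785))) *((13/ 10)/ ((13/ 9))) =-24335/ 2028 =-12.00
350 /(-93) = -350 /93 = -3.76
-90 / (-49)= 90 / 49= 1.84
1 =1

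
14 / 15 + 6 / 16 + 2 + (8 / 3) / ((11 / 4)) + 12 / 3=8.28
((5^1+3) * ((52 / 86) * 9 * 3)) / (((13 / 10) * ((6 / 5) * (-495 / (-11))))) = 80 / 43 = 1.86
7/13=0.54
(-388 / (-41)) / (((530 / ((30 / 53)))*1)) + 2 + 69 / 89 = 28550339 / 10250041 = 2.79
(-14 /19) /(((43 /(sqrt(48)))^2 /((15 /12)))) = -0.02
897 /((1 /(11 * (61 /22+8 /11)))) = 34534.50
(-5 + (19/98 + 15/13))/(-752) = 99/20384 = 0.00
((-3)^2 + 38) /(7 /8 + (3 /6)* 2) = 376 /15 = 25.07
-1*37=-37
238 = 238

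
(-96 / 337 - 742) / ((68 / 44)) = -2751650 / 5729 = -480.30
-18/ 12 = -3/ 2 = -1.50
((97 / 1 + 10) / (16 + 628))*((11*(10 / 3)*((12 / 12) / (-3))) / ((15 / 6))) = -1177 / 1449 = -0.81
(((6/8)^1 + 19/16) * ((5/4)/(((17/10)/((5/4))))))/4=3875/8704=0.45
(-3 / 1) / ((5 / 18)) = -54 / 5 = -10.80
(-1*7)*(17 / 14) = -17 / 2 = -8.50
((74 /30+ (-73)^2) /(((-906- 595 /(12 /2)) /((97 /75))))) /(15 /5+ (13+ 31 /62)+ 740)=-31029136 /3421838625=-0.01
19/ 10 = 1.90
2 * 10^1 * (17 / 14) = 170 / 7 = 24.29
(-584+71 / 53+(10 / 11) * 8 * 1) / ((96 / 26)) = -1453621 / 9328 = -155.83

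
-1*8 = -8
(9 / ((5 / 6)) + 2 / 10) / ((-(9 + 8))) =-11 / 17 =-0.65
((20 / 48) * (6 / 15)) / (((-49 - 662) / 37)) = -37 / 4266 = -0.01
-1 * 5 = -5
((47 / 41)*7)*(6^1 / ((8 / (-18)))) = -8883 / 82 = -108.33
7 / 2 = 3.50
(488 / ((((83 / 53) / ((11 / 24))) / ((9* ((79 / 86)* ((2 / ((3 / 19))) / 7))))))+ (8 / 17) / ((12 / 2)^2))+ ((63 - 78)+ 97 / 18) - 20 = 5369342749 / 2548266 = 2107.06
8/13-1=-5/13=-0.38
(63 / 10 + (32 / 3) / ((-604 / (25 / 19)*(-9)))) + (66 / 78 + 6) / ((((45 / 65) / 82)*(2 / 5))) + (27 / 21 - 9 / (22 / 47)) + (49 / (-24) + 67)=496388176387 / 238586040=2080.54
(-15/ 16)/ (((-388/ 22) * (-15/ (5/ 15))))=-11/ 9312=-0.00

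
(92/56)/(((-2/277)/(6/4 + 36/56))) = -487.58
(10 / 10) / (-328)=-1 / 328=-0.00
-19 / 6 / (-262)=19 / 1572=0.01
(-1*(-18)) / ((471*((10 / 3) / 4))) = 0.05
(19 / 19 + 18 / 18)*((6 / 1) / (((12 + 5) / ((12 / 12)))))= 12 / 17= 0.71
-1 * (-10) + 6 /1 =16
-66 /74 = -33 /37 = -0.89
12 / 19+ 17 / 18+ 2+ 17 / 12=4.99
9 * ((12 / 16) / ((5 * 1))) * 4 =5.40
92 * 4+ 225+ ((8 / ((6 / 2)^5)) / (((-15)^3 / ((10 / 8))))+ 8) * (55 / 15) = 306234653 / 492075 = 622.33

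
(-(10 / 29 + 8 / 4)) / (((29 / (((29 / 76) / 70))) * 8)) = -17 / 308560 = -0.00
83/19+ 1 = 102/19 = 5.37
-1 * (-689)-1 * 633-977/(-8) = 1425/8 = 178.12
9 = 9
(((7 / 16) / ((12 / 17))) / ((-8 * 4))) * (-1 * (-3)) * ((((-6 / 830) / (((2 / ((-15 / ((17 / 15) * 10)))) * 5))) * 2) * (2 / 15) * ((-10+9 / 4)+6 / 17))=31689 / 288972800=0.00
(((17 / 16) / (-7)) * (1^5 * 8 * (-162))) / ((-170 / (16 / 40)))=-81 / 175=-0.46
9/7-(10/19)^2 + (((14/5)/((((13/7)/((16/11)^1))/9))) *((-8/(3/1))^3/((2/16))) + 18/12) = -32432260057/10840830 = -2991.68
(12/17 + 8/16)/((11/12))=1.32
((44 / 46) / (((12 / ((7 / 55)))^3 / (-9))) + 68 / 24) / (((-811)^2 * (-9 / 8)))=-94621657 / 24710906830500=-0.00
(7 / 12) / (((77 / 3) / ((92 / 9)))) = 23 / 99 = 0.23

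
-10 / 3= -3.33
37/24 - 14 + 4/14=-2045/168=-12.17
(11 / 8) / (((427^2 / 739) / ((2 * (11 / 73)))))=89419 / 53240068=0.00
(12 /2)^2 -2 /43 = 1546 /43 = 35.95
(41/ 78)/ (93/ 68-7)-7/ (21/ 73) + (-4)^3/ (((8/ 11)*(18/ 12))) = -1241165/ 14937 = -83.09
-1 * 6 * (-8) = 48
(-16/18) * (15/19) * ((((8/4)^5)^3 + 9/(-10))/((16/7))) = -2293697/228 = -10060.07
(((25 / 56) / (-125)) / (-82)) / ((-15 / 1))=-1 / 344400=-0.00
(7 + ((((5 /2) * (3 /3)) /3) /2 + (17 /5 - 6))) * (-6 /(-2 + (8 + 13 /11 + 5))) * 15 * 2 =-9537 /134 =-71.17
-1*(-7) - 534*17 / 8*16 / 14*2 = -18107 / 7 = -2586.71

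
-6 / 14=-3 / 7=-0.43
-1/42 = -0.02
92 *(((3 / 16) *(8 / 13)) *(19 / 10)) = 1311 / 65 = 20.17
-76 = -76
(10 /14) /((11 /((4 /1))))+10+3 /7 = 10.69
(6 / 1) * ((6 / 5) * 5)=36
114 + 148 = 262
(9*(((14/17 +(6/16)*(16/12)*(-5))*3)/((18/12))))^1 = -513/17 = -30.18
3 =3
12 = 12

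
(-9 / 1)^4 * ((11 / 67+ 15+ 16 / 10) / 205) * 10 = 5365.36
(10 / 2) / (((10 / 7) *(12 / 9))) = 21 / 8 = 2.62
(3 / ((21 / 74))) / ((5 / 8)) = 592 / 35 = 16.91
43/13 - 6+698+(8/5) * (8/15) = 678757/975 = 696.16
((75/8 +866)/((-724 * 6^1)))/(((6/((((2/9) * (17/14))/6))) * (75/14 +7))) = -119051/973959552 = -0.00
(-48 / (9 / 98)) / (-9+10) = -1568 / 3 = -522.67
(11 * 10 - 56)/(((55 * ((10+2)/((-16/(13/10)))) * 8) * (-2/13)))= 9/11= 0.82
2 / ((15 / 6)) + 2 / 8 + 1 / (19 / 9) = 579 / 380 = 1.52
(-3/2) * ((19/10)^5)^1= -7428297/200000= -37.14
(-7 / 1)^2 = 49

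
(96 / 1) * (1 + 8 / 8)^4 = 1536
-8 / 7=-1.14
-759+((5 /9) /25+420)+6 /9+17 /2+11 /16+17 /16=-59051 /180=-328.06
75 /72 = 25 /24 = 1.04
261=261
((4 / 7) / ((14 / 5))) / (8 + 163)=10 / 8379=0.00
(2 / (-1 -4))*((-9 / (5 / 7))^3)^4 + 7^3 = -7818376656538954587487 / 1220703125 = -6404814157036.71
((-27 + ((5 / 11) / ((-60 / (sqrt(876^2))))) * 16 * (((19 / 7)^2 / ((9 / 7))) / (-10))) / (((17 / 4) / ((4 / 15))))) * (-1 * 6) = -12.74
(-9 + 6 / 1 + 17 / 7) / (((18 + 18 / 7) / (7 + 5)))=-0.33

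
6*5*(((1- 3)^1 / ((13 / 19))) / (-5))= 228 / 13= 17.54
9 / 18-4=-7 / 2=-3.50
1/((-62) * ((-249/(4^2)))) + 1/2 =7735/15438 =0.50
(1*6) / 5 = 6 / 5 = 1.20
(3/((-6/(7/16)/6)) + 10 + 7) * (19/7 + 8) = 18825/112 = 168.08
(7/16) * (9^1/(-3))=-21/16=-1.31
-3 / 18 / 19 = -1 / 114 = -0.01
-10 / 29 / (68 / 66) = -165 / 493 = -0.33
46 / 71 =0.65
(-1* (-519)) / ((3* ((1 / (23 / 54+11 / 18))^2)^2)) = 106335488 / 531441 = 200.09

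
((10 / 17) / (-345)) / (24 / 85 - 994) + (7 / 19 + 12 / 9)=31407306 / 18455821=1.70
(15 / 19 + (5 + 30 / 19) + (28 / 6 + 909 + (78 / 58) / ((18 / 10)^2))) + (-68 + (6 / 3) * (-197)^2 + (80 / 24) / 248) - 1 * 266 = 144269372563 / 1844748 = 78205.46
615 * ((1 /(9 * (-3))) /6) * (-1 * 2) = 205 /27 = 7.59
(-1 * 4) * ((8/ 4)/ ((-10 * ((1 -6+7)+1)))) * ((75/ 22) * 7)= 70/ 11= 6.36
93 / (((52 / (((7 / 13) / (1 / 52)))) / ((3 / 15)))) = 10.02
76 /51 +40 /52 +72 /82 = 85286 /27183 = 3.14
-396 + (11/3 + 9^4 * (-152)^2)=454754855/3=151584951.67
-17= -17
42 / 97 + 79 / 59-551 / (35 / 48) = -151006969 / 200305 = -753.89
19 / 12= 1.58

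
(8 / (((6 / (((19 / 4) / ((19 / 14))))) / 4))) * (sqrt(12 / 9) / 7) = 16 * sqrt(3) / 9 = 3.08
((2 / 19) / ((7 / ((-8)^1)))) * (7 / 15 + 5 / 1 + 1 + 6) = -2992 / 1995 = -1.50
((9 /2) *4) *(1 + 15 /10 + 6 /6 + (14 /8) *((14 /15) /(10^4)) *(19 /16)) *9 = 453625137 /800000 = 567.03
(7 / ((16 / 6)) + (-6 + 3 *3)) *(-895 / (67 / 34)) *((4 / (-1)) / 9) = 76075 / 67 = 1135.45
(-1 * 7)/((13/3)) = -21/13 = -1.62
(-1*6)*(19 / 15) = -38 / 5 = -7.60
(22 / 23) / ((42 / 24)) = 88 / 161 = 0.55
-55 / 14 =-3.93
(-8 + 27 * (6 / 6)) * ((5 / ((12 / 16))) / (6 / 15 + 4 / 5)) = 950 / 9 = 105.56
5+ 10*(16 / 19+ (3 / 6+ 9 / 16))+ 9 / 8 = 1913 / 76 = 25.17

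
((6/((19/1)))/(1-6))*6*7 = -252/95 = -2.65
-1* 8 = -8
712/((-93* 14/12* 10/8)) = -5696/1085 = -5.25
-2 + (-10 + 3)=-9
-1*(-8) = 8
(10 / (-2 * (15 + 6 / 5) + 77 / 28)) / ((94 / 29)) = -0.10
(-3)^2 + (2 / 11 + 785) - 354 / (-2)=10683 / 11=971.18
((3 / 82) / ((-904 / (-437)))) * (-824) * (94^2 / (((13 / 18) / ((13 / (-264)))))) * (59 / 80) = 52796957769 / 8154080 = 6474.91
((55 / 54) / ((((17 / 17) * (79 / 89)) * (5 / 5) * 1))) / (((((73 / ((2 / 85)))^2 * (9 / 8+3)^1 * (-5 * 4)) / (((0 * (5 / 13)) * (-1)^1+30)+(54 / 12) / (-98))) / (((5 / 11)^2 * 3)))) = -174173 / 6492240717039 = -0.00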